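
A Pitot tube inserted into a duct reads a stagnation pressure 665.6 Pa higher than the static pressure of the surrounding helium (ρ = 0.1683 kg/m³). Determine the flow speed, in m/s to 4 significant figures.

The dynamic pressure equals the rise in static pressure at the stagnation point: ΔP = ½ρv².
v = √(2ΔP/ρ) = √(2·665.6/0.1683) = 88.94 m/s.

88.94 m/s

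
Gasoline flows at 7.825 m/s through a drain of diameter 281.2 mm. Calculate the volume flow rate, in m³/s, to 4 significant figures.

0.4860 m³/s

Q = A·v = 0.06210 m² × 7.825 m/s = 0.4860 m³/s.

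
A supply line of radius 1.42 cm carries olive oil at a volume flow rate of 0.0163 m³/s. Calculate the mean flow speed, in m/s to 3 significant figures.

Q = 0.0163 m³/s = 0.0163 m³/s.
v = Q/A = 0.0163 / 0.000633 = 25.7 m/s.

v = 25.7 m/s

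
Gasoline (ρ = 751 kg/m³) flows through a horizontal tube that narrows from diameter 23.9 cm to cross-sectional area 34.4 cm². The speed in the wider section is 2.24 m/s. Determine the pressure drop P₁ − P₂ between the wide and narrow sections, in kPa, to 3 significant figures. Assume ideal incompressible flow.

ΔP = 319 kPa

Mass conservation (A₁v₁ = A₂v₂) gives v₂ = 2.24 × 449/34.4 = 29.2 m/s.
With no height change, Bernoulli's equation is P₁ + ½ρv₁² = P₂ + ½ρv₂².
P₁ − P₂ = ½·751·(29.2² − 2.24²) = ½·751·848 = 319000 Pa.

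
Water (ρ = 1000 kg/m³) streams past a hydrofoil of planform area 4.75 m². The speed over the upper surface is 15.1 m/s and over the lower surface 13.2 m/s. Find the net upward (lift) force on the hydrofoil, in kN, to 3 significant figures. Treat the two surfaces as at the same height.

F ≈ 128 kN

The faster flow above has the lower pressure; Bernoulli (same height) gives ΔP = ½ρ(v_up² − v_low²).
ΔP = ½·1000·(15.1² − 13.2²) = 26900 Pa.
Lift = ΔP · A = 26900 × 4.75 = 128000 N.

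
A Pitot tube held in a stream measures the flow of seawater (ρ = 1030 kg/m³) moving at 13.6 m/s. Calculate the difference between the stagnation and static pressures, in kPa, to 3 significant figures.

ΔP = 95.3 kPa

Bernoulli between the free stream and the stagnation point: ½ρv² = P_stag − P_static.
ΔP = ½·1030·13.6² = 95300 Pa.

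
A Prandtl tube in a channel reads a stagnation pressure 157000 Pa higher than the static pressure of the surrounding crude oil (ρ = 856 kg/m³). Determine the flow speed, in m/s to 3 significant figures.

v ≈ 19.2 m/s

At the stagnation point the flow is brought to rest, so Bernoulli gives P_stag − P_static = ½ρv².
v = √(2ΔP/ρ) = √(2·157000/856) = 19.2 m/s.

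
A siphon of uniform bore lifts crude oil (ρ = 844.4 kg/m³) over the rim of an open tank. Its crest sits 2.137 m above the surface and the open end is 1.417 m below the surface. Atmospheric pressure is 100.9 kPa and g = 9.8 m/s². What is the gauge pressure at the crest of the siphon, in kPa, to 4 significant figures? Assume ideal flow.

From the surface to the outlet (both open to atmosphere, surface at rest): v = √(2g·h_out) = √(2·9.8·1.417) = 5.270 m/s.
Continuity keeps v the same throughout the tube; from surface to crest, P_atm + 0 = P_top + ½ρv² + ρg·h_top.
P_top = 100900 − ½·844.4·5.270² − 844.4·9.8·2.137 = 71490 Pa. So P_gauge = P_top − P_atm = -29410 Pa.

P_gauge ≈ -29.41 kPa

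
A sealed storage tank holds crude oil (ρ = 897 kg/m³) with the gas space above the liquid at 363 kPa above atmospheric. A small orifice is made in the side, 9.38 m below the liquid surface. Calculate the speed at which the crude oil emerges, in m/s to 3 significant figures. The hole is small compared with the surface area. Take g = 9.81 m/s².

Take point 1 at the surface (v₁ ≈ 0) and point 2 at the hole (at atmospheric pressure). Bernoulli: P₁ + ρg h = P_atm + ½ρv₂².
With P₁ − P_atm = 363000 Pa, v₂ = √(2gh + 2ΔP/ρ) = √(2·9.81·9.38 + 2·363000/897) = 31.5 m/s.

31.5 m/s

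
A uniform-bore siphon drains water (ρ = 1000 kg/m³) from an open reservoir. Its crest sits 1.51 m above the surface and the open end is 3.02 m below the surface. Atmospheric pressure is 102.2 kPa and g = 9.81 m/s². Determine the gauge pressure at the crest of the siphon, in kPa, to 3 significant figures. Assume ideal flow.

P_gauge ≈ -44.4 kPa

The outlet speed comes from Torricelli: v = √(2g·3.02) = 7.70 m/s.
Continuity keeps v the same throughout the tube; from surface to crest, P_atm + 0 = P_top + ½ρv² + ρg·h_top.
P_top = 102200 − ½·1000·7.70² − 1000·9.81·1.51 = 57800 Pa. So P_gauge = P_top − P_atm = -44400 Pa.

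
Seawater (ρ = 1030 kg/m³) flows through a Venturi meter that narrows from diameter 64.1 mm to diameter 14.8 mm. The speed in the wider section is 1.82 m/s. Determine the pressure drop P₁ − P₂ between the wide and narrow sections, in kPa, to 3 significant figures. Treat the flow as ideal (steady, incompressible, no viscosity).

Continuity gives A₁v₁ = A₂v₂, so v₂ = (32.3 cm²)/(1.72 cm²) × 1.82 m/s = 34.1 m/s.
Along the horizontal streamline, P + ½ρv² is constant.
P₁ − P₂ = ½·1030·(34.1² − 1.82²) = ½·1030·1160 = 599000 Pa.

ΔP ≈ 599 kPa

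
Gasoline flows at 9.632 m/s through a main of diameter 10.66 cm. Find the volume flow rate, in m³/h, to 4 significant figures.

Q = A·v = 0.008925 m² × 9.632 m/s = 0.08596 m³/s.
Converting: 0.08596 m³/s × 3600 = 309.5 m³/h.

Q ≈ 309.5 m³/h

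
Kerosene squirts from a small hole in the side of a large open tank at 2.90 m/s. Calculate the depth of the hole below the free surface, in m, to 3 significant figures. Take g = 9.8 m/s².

Torricelli: v = √(2gh), so h = v²/(2g).
h = 2.90²/(2·9.8) = 8.41/19.60 = 0.429 m.

h ≈ 0.429 m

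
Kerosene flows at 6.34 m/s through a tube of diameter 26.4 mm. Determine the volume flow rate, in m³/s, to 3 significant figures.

Q = A·v = 0.000547 m² × 6.34 m/s = 0.00347 m³/s.

Q ≈ 0.00347 m³/s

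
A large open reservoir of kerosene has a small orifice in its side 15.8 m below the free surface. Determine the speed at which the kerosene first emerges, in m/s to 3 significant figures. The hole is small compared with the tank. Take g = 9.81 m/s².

v ≈ 17.6 m/s

Bernoulli from surface to hole (P equal, v_surface ≈ 0): v = √(2gh) = √(2×9.81×15.8) = 17.6 m/s.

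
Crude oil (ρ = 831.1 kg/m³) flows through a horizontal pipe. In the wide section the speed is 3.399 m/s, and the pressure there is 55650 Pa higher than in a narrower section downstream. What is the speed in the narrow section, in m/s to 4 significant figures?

v₂ ≈ 12.06 m/s

Horizontal Bernoulli: P₁ + ½ρv₁² = P₂ + ½ρv₂², so v₂² = v₁² + 2(P₁ − P₂)/ρ.
v₂ = √(3.399² + 2·55650/831.1) = √(11.55 + 133.9) = 12.06 m/s.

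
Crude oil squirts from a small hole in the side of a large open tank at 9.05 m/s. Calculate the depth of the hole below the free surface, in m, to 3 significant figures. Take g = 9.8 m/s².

h = 4.18 m

Inverting v = √(2gh) gives h = v² / 2g.
h = 9.05²/(2·9.8) = 81.9/19.60 = 4.18 m.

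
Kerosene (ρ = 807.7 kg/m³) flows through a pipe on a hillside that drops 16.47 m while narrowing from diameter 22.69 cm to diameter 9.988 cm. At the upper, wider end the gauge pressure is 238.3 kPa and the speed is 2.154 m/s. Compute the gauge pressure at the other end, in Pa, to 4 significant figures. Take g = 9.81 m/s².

Continuity gives A₁v₁ = A₂v₂, so v₂ = (404.4 cm²)/(78.35 cm²) × 2.154 m/s = 11.12 m/s.
Applying Bernoulli between the two ends and solving for P₂: P₂ = P₁ + ½ρ(v₁² − v₂²) − ρgΔh.
P₂ = 238300 + ½·807.7·(2.154² − 11.12²) − 807.7·9.81·(−16.47) = 238300 + (-48030) − (-130500) = 320800 Pa.

P₂ ≈ 320800 Pa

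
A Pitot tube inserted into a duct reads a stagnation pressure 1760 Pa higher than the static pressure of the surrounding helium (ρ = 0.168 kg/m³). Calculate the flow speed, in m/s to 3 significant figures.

Bernoulli between the free stream and the stagnation point: ½ρv² = P_stag − P_static.
v = √(2ΔP/ρ) = √(2·1760/0.168) = 145 m/s.

v ≈ 145 m/s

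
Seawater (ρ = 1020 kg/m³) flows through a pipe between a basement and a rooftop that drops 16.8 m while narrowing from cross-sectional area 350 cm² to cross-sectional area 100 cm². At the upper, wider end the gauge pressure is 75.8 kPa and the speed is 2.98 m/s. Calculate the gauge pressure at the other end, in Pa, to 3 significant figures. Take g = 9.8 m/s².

By continuity, v₂ = v₁·A₁/A₂ = 2.98·(350/100) = 10.4 m/s.
Energy conservation along the streamline gives P₂ = P₁ − ½ρ(v₂² − v₁²) − ρg(h₂ − h₁).
P₂ = 75800 + ½·1020·(2.98² − 10.4²) − 1020·9.8·(−16.8) = 75800 + (-51000) − (-168000) = 193000 Pa.

P₂ = 193000 Pa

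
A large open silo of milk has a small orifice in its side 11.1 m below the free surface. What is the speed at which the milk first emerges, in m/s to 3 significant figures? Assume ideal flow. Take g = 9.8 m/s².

v = 14.7 m/s

Torricelli's result v = √(2gh) gives v = √(2·9.8·11.1) = 14.7 m/s.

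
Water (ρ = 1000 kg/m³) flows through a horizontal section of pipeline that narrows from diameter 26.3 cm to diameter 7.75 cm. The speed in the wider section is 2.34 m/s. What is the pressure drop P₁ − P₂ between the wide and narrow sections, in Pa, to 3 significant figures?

Continuity gives A₁v₁ = A₂v₂, so v₂ = (543 cm²)/(47.2 cm²) × 2.34 m/s = 26.9 m/s.
With no height change, Bernoulli's equation is P₁ + ½ρv₁² = P₂ + ½ρv₂².
P₁ − P₂ = ½·1000·(26.9² − 2.34²) = ½·1000·721 = 360000 Pa.

ΔP = 360000 Pa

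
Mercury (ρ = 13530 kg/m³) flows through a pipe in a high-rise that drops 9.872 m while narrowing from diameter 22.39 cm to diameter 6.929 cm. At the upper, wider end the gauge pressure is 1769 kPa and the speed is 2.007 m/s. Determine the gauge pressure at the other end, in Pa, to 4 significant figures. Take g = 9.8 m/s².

By continuity, v₂ = v₁·A₁/A₂ = 2.007·(393.7/37.71) = 20.96 m/s.
Applying Bernoulli between the two ends and solving for P₂: P₂ = P₁ + ½ρ(v₁² − v₂²) − ρgΔh.
P₂ = 1769000 + ½·13530·(2.007² − 20.96²) − 13530·9.8·(−9.872) = 1769000 + (-2944000) − (-1309000) = 134300 Pa.

134300 Pa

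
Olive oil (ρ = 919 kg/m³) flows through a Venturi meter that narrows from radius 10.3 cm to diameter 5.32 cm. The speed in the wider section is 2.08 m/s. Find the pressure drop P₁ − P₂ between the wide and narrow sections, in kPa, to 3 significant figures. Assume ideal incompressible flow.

ΔP = 445 kPa

The volume flow rate is constant, so v₂ = (A₁/A₂)v₁ = (333/22.2)·2.08 = 31.2 m/s.
The pipe is horizontal, so Bernoulli reduces to P₁ + ½ρv₁² = P₂ + ½ρv₂².
P₁ − P₂ = ½·919·(31.2² − 2.08²) = ½·919·968 = 445000 Pa.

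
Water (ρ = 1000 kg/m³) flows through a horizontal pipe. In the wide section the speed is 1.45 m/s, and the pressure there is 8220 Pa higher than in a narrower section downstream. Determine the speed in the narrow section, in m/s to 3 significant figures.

v₂ ≈ 4.31 m/s

Horizontal Bernoulli: P₁ + ½ρv₁² = P₂ + ½ρv₂², so v₂² = v₁² + 2(P₁ − P₂)/ρ.
v₂ = √(1.45² + 2·8220/1000) = √(2.10 + 16.4) = 4.31 m/s.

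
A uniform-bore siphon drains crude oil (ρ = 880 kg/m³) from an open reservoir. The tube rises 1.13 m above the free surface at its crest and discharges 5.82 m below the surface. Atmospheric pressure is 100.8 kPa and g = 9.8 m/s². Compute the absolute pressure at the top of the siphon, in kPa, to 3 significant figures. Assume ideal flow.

40.9 kPa

The outlet speed comes from Torricelli: v = √(2g·5.82) = 10.7 m/s.
The bore is uniform, so the speed at the crest is the same v. Bernoulli surface→crest: P_atm = P_top + ½ρv² + ρg·h_top.
P_top = 100800 − ½·880·10.7² − 880·9.8·1.13 = 40900 Pa.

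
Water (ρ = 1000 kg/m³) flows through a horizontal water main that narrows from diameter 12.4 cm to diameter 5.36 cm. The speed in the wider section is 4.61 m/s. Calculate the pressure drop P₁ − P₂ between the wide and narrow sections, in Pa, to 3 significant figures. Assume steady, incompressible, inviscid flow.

ΔP ≈ 294000 Pa

By continuity, v₂ = v₁·A₁/A₂ = 4.61·(121/22.6) = 24.7 m/s.
With no height change, Bernoulli's equation is P₁ + ½ρv₁² = P₂ + ½ρv₂².
P₁ − P₂ = ½·1000·(24.7² − 4.61²) = ½·1000·587 = 294000 Pa.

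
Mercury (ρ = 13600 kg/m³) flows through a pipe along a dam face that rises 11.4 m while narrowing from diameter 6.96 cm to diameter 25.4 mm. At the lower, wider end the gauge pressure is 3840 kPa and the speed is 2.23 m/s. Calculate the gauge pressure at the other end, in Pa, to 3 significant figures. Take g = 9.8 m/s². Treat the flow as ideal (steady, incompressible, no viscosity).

Mass conservation (A₁v₁ = A₂v₂) gives v₂ = 2.23 × 38.0/5.07 = 16.7 m/s.
Energy conservation along the streamline gives P₂ = P₁ − ½ρ(v₂² − v₁²) − ρg(h₂ − h₁).
P₂ = 3840000 + ½·13600·(2.23² − 16.7²) − 13600·9.8·(+11.4) = 3840000 + (-1870000) − (1520000) = 448000 Pa.

P₂ = 448000 Pa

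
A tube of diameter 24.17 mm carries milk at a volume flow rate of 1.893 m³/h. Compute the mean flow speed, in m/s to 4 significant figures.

v = 1.146 m/s

Q = 1.893 m³/h = 0.0005258 m³/s.
v = Q/A = 0.0005258 / 0.0004588 = 1.146 m/s.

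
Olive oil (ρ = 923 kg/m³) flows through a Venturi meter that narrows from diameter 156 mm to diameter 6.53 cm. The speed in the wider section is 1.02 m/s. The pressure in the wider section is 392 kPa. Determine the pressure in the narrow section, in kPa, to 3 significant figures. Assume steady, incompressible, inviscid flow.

P₂ ≈ 377 kPa

Continuity gives A₁v₁ = A₂v₂, so v₂ = (191 cm²)/(33.5 cm²) × 1.02 m/s = 5.82 m/s.
Along the horizontal streamline, P + ½ρv² is constant.
P₂ = P₁ − ½ρ(v₂² − v₁²) = 392000 − ½·923·(5.82² − 1.02²) = 392000 − 15200 = 377000 Pa.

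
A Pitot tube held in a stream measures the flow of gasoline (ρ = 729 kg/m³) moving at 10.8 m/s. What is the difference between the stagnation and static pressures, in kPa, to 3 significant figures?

At the stagnation point the flow is brought to rest, so Bernoulli gives P_stag − P_static = ½ρv².
ΔP = ½·729·10.8² = 42500 Pa.

42.5 kPa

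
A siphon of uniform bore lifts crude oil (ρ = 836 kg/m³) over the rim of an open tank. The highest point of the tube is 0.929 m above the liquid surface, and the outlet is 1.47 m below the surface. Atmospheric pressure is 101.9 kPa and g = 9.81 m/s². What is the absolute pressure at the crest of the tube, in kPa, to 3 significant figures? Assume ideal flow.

The outlet speed comes from Torricelli: v = √(2g·1.47) = 5.37 m/s.
With constant cross-section the crest speed equals v; applying Bernoulli from the surface up to the crest, P_top = P_atm − ½ρv² − ρg·h_top.
P_top = 101900 − ½·836·5.37² − 836·9.81·0.929 = 82200 Pa.

P_top = 82.2 kPa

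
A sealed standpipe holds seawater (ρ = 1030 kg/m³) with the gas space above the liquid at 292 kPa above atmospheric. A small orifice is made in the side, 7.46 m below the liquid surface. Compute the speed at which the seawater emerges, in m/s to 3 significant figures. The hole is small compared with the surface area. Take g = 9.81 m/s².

Take point 1 at the surface (v₁ ≈ 0) and point 2 at the hole (at atmospheric pressure). Bernoulli: P₁ + ρg h = P_atm + ½ρv₂².
With P₁ − P_atm = 292000 Pa, v₂ = √(2gh + 2ΔP/ρ) = √(2·9.81·7.46 + 2·292000/1030) = 26.7 m/s.

v = 26.7 m/s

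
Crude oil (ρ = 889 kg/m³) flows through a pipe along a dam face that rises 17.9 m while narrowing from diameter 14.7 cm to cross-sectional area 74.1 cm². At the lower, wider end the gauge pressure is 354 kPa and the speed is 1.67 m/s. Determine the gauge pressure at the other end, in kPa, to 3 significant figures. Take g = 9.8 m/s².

Continuity gives A₁v₁ = A₂v₂, so v₂ = (170 cm²)/(74.1 cm²) × 1.67 m/s = 3.82 m/s.
Applying Bernoulli between the two ends and solving for P₂: P₂ = P₁ + ½ρ(v₁² − v₂²) − ρgΔh.
P₂ = 354000 + ½·889·(1.67² − 3.82²) − 889·9.8·(+17.9) = 354000 + (-5260) − (156000) = 193000 Pa.

P₂ ≈ 193 kPa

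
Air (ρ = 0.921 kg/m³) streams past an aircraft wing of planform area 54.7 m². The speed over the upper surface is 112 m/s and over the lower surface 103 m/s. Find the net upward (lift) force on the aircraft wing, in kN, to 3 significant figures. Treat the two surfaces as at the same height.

F ≈ 48.7 kN

With equal heights on the two surfaces, Bernoulli gives P_lower − P_upper = ½ρ(v_upper² − v_lower²).
ΔP = ½·0.921·(112² − 103²) = 891 Pa.
Lift = ΔP · A = 891 × 54.7 = 48700 N.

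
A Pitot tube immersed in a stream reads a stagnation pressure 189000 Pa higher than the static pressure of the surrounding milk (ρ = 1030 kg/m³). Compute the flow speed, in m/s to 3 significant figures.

v ≈ 19.2 m/s

At the stagnation point the flow is brought to rest, so Bernoulli gives P_stag − P_static = ½ρv².
v = √(2ΔP/ρ) = √(2·189000/1030) = 19.2 m/s.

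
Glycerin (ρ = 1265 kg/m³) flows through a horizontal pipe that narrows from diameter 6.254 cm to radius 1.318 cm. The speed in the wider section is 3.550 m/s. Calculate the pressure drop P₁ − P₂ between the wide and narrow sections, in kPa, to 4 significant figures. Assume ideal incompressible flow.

ΔP ≈ 244.6 kPa

Continuity gives A₁v₁ = A₂v₂, so v₂ = (30.72 cm²)/(5.457 cm²) × 3.550 m/s = 19.98 m/s.
Along the horizontal streamline, P + ½ρv² is constant.
P₁ − P₂ = ½·1265·(19.98² − 3.550²) = ½·1265·386.7 = 244600 Pa.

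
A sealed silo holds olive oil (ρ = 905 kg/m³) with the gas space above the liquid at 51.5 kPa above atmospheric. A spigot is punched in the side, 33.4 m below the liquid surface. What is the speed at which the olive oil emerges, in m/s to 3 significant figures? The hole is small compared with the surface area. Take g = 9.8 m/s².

v ≈ 27.7 m/s

Take point 1 at the surface (v₁ ≈ 0) and point 2 at the hole (at atmospheric pressure). Bernoulli: P₁ + ρg h = P_atm + ½ρv₂².
With P₁ − P_atm = 51500 Pa, v₂ = √(2gh + 2ΔP/ρ) = √(2·9.8·33.4 + 2·51500/905) = 27.7 m/s.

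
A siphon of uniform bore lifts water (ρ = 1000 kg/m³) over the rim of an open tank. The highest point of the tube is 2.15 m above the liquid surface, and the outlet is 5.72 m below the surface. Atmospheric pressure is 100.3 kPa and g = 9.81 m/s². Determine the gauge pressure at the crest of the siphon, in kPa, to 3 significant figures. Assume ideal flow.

From the surface to the outlet (both open to atmosphere, surface at rest): v = √(2g·h_out) = √(2·9.81·5.72) = 10.6 m/s.
The bore is uniform, so the speed at the crest is the same v. Bernoulli surface→crest: P_atm = P_top + ½ρv² + ρg·h_top.
P_top = 100300 − ½·1000·10.6² − 1000·9.81·2.15 = 23100 Pa. So P_gauge = P_top − P_atm = -77200 Pa.

-77.2 kPa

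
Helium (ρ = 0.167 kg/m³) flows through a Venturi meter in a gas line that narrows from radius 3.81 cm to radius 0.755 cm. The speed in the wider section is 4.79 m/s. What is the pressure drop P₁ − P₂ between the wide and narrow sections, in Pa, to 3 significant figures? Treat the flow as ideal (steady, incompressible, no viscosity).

Continuity gives A₁v₁ = A₂v₂, so v₂ = (45.6 cm²)/(1.79 cm²) × 4.79 m/s = 122 m/s.
With no height change, Bernoulli's equation is P₁ + ½ρv₁² = P₂ + ½ρv₂².
P₁ − P₂ = ½·0.167·(122² − 4.79²) = ½·0.167·14900 = 1240 Pa.

ΔP ≈ 1240 Pa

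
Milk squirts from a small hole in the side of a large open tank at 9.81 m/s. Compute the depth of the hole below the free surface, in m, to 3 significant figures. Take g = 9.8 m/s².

h ≈ 4.91 m

Inverting v = √(2gh) gives h = v² / 2g.
h = 9.81²/(2·9.8) = 96.2/19.60 = 4.91 m.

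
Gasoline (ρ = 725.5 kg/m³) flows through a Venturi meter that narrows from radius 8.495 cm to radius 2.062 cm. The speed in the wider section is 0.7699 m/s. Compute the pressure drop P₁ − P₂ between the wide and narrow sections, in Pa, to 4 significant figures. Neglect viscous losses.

Continuity gives A₁v₁ = A₂v₂, so v₂ = (226.7 cm²)/(13.36 cm²) × 0.7699 m/s = 13.07 m/s.
The pipe is horizontal, so Bernoulli reduces to P₁ + ½ρv₁² = P₂ + ½ρv₂².
P₁ − P₂ = ½·725.5·(13.07² − 0.7699²) = ½·725.5·170.2 = 61730 Pa.

61730 Pa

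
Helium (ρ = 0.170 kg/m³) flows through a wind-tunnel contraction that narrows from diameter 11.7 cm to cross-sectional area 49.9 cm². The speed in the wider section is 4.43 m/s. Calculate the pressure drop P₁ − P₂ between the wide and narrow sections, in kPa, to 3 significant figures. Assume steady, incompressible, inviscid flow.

ΔP ≈ 0.00608 kPa

The volume flow rate is constant, so v₂ = (A₁/A₂)v₁ = (108/49.9)·4.43 = 9.54 m/s.
Along the horizontal streamline, P + ½ρv² is constant.
P₁ − P₂ = ½·0.170·(9.54² − 4.43²) = ½·0.170·71.5 = 6.08 Pa.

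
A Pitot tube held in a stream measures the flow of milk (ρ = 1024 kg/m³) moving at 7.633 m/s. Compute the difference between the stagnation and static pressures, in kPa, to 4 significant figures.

The dynamic pressure equals the rise in static pressure at the stagnation point: ΔP = ½ρv².
ΔP = ½·1024·7.633² = 29830 Pa.

ΔP ≈ 29.83 kPa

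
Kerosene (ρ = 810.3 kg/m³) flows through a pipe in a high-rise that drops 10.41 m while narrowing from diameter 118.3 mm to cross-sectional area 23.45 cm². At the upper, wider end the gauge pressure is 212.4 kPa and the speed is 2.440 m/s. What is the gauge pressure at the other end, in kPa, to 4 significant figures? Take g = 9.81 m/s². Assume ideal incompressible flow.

P₂ ≈ 244.6 kPa

Continuity gives A₁v₁ = A₂v₂, so v₂ = (109.9 cm²)/(23.45 cm²) × 2.440 m/s = 11.44 m/s.
Energy conservation along the streamline gives P₂ = P₁ − ½ρ(v₂² − v₁²) − ρg(h₂ − h₁).
P₂ = 212400 + ½·810.3·(2.440² − 11.44²) − 810.3·9.81·(−10.41) = 212400 + (-50580) − (-82750) = 244600 Pa.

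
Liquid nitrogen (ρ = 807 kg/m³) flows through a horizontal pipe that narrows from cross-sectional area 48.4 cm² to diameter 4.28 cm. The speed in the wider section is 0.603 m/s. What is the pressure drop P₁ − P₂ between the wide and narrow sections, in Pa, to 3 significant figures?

The volume flow rate is constant, so v₂ = (A₁/A₂)v₁ = (48.4/14.4)·0.603 = 2.03 m/s.
Along the horizontal streamline, P + ½ρv² is constant.
P₁ − P₂ = ½·807·(2.03² − 0.603²) = ½·807·3.75 = 1510 Pa.

1510 Pa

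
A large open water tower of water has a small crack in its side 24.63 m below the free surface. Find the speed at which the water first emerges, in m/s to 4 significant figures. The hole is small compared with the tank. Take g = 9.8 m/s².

Torricelli's result v = √(2gh) gives v = √(2·9.8·24.63) = 21.97 m/s.

21.97 m/s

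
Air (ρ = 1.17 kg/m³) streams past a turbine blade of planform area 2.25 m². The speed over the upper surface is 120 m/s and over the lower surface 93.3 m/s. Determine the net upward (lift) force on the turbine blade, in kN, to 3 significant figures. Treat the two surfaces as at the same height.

F ≈ 7.50 kN

From P + ½ρv² = const at equal height, P_low − P_up = ½ρ(v_up² − v_low²).
ΔP = ½·1.17·(120² − 93.3²) = 3330 Pa.
Lift = ΔP · A = 3330 × 2.25 = 7500 N.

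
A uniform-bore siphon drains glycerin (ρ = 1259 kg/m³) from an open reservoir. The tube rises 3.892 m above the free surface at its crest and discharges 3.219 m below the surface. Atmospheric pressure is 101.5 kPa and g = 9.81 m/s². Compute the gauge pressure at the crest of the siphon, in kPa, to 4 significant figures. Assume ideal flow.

From the surface to the outlet (both open to atmosphere, surface at rest): v = √(2g·h_out) = √(2·9.81·3.219) = 7.947 m/s.
With constant cross-section the crest speed equals v; applying Bernoulli from the surface up to the crest, P_top = P_atm − ½ρv² − ρg·h_top.
P_top = 101500 − ½·1259·7.947² − 1259·9.81·3.892 = 13670 Pa. So P_gauge = P_top − P_atm = -87830 Pa.

P_gauge ≈ -87.83 kPa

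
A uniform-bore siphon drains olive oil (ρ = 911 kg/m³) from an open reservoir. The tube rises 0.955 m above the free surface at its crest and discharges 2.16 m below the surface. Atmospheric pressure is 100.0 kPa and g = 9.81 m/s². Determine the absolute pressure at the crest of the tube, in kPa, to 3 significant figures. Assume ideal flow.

The outlet speed comes from Torricelli: v = √(2g·2.16) = 6.51 m/s.
Continuity keeps v the same throughout the tube; from surface to crest, P_atm + 0 = P_top + ½ρv² + ρg·h_top.
P_top = 100000 − ½·911·6.51² − 911·9.81·0.955 = 72200 Pa.

P_top ≈ 72.2 kPa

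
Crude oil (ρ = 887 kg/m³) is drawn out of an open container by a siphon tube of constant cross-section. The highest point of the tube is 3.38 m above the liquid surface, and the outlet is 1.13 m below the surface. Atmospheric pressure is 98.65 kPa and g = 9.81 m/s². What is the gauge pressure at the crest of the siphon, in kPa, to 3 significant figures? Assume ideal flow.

From the surface to the outlet (both open to atmosphere, surface at rest): v = √(2g·h_out) = √(2·9.81·1.13) = 4.71 m/s.
The bore is uniform, so the speed at the crest is the same v. Bernoulli surface→crest: P_atm = P_top + ½ρv² + ρg·h_top.
P_top = 98650 − ½·887·4.71² − 887·9.81·3.38 = 59400 Pa. So P_gauge = P_top − P_atm = -39200 Pa.

P_gauge ≈ -39.2 kPa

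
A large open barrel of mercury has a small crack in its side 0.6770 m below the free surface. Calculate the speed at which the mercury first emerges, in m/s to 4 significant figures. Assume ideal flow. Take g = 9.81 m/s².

v = 3.645 m/s

Torricelli's result v = √(2gh) gives v = √(2·9.81·0.6770) = 3.645 m/s.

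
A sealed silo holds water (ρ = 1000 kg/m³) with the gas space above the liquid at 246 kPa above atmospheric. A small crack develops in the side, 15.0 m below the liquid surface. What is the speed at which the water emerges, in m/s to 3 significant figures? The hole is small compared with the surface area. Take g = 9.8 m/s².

Take point 1 at the surface (v₁ ≈ 0) and point 2 at the hole (at atmospheric pressure). Bernoulli: P₁ + ρg h = P_atm + ½ρv₂².
With P₁ − P_atm = 246000 Pa, v₂ = √(2gh + 2ΔP/ρ) = √(2·9.8·15.0 + 2·246000/1000) = 28.0 m/s.

v ≈ 28.0 m/s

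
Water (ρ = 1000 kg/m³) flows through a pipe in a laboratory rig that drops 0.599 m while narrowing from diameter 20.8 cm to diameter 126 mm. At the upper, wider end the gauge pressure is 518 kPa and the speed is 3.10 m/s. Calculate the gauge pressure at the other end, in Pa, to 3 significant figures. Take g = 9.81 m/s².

P₂ ≈ 493000 Pa

Mass conservation (A₁v₁ = A₂v₂) gives v₂ = 3.10 × 340/125 = 8.45 m/s.
Applying Bernoulli between the two ends and solving for P₂: P₂ = P₁ + ½ρ(v₁² − v₂²) − ρgΔh.
P₂ = 518000 + ½·1000·(3.10² − 8.45²) − 1000·9.81·(−0.599) = 518000 + (-30900) − (-5880) = 493000 Pa.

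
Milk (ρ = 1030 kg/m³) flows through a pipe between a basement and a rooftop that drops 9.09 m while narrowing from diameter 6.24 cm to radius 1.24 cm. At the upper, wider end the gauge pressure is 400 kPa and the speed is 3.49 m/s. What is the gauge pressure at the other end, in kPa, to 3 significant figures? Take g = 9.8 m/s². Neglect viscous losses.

Continuity gives A₁v₁ = A₂v₂, so v₂ = (30.6 cm²)/(4.83 cm²) × 3.49 m/s = 22.1 m/s.
Bernoulli: P₁ + ½ρv₁² + ρg h₁ = P₂ + ½ρv₂² + ρg h₂, so P₂ = P₁ + ½ρ(v₁² − v₂²) − ρg(h₂ − h₁).
P₂ = 400000 + ½·1030·(3.49² − 22.1²) − 1030·9.8·(−9.09) = 400000 + (-245000) − (-91800) = 247000 Pa.

P₂ = 247 kPa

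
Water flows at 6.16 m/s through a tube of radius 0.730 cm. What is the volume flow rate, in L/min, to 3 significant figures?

61.9 L/min

Q = A·v = 0.000167 m² × 6.16 m/s = 0.00103 m³/s.
Converting: 0.00103 m³/s × 60000 = 61.9 L/min.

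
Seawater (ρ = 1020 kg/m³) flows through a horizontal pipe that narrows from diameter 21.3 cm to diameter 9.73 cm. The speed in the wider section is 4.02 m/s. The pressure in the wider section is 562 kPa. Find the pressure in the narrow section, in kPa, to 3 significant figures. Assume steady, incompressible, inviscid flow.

381 kPa

Mass conservation (A₁v₁ = A₂v₂) gives v₂ = 4.02 × 356/74.4 = 19.3 m/s.
Along the horizontal streamline, P + ½ρv² is constant.
P₂ = P₁ − ½ρ(v₂² − v₁²) = 562000 − ½·1020·(19.3² − 4.02²) = 562000 − 181000 = 381000 Pa.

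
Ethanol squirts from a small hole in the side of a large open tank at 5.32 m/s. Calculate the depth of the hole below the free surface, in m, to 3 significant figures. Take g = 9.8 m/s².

Torricelli: v = √(2gh), so h = v²/(2g).
h = 5.32²/(2·9.8) = 28.3/19.60 = 1.44 m.

1.44 m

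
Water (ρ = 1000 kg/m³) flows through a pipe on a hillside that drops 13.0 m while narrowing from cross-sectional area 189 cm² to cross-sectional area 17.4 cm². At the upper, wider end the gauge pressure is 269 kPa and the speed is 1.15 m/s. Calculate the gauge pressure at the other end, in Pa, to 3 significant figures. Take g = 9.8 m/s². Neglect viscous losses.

P₂ ≈ 319000 Pa

The volume flow rate is constant, so v₂ = (A₁/A₂)v₁ = (189/17.4)·1.15 = 12.5 m/s.
Applying Bernoulli between the two ends and solving for P₂: P₂ = P₁ + ½ρ(v₁² − v₂²) − ρgΔh.
P₂ = 269000 + ½·1000·(1.15² − 12.5²) − 1000·9.8·(−13.0) = 269000 + (-77400) − (-127000) = 319000 Pa.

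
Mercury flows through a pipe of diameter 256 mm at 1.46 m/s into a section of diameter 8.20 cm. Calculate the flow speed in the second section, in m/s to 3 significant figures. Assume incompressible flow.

14.2 m/s

By continuity, v₂ = v₁·A₁/A₂ = 1.46·(515/52.8) = 14.2 m/s.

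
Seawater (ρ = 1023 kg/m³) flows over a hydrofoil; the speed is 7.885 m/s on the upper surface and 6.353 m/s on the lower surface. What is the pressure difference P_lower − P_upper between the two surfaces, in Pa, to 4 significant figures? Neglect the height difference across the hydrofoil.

Bernoulli (same height): P_lower − P_upper = ½ρ(v_upper² − v_lower²).
ΔP = ½·1023·(7.885² − 6.353²) = 11160 Pa.

ΔP = 11160 Pa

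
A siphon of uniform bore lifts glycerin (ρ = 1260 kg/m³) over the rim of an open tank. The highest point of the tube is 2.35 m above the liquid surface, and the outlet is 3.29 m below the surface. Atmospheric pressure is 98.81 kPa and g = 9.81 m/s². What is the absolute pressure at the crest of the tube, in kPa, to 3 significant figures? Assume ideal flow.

P_top ≈ 29.1 kPa

From the surface to the outlet (both open to atmosphere, surface at rest): v = √(2g·h_out) = √(2·9.81·3.29) = 8.03 m/s.
Continuity keeps v the same throughout the tube; from surface to crest, P_atm + 0 = P_top + ½ρv² + ρg·h_top.
P_top = 98810 − ½·1260·8.03² − 1260·9.81·2.35 = 29100 Pa.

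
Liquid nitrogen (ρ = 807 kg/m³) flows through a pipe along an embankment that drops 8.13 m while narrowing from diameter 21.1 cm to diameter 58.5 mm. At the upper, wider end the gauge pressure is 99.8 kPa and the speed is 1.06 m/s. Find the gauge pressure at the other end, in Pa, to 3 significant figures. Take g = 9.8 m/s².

The volume flow rate is constant, so v₂ = (A₁/A₂)v₁ = (350/26.9)·1.06 = 13.8 m/s.
Applying Bernoulli between the two ends and solving for P₂: P₂ = P₁ + ½ρ(v₁² − v₂²) − ρgΔh.
P₂ = 99800 + ½·807·(1.06² − 13.8²) − 807·9.8·(−8.13) = 99800 + (-76300) − (-64300) = 87800 Pa.

P₂ ≈ 87800 Pa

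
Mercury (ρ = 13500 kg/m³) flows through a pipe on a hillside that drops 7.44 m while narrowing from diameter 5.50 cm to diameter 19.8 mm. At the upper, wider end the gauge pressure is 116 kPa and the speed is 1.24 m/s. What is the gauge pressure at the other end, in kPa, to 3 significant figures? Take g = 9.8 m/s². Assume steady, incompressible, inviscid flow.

P₂ = 493 kPa

The volume flow rate is constant, so v₂ = (A₁/A₂)v₁ = (23.8/3.08)·1.24 = 9.57 m/s.
Applying Bernoulli between the two ends and solving for P₂: P₂ = P₁ + ½ρ(v₁² − v₂²) − ρgΔh.
P₂ = 116000 + ½·13500·(1.24² − 9.57²) − 13500·9.8·(−7.44) = 116000 + (-608000) − (-984000) = 493000 Pa.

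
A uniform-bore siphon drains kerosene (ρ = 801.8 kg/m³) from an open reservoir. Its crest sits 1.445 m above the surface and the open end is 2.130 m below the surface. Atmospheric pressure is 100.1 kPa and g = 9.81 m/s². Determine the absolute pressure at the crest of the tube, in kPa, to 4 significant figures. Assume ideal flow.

71.98 kPa

From the surface to the outlet (both open to atmosphere, surface at rest): v = √(2g·h_out) = √(2·9.81·2.130) = 6.465 m/s.
Continuity keeps v the same throughout the tube; from surface to crest, P_atm + 0 = P_top + ½ρv² + ρg·h_top.
P_top = 100100 − ½·801.8·6.465² − 801.8·9.81·1.445 = 71980 Pa.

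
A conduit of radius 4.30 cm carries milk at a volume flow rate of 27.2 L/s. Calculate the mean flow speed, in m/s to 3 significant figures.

v ≈ 4.68 m/s

Q = 27.2 L/s = 0.0272 m³/s.
v = Q/A = 0.0272 / 0.00581 = 4.68 m/s.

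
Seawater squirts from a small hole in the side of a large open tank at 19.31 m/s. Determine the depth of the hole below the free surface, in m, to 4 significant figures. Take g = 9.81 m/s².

For a small hole in a large open tank, ½v² = gh, giving h = v²/(2g).
h = 19.31²/(2·9.81) = 372.9/19.62 = 19.00 m.

h ≈ 19.00 m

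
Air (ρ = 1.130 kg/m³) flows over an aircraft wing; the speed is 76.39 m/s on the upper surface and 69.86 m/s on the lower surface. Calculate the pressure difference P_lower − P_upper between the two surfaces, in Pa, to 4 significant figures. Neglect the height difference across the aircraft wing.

With negligible Δh, P + ½ρv² is constant, so P_low − P_up = ½ρ(v_up² − v_low²).
ΔP = ½·1.130·(76.39² − 69.86²) = 539.6 Pa.

ΔP ≈ 539.6 Pa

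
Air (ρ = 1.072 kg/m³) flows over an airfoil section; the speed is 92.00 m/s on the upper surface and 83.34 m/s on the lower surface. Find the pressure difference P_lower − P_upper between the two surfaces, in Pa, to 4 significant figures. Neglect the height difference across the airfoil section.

With negligible Δh, P + ½ρv² is constant, so P_low − P_up = ½ρ(v_up² − v_low²).
ΔP = ½·1.072·(92.00² − 83.34²) = 813.9 Pa.

ΔP ≈ 813.9 Pa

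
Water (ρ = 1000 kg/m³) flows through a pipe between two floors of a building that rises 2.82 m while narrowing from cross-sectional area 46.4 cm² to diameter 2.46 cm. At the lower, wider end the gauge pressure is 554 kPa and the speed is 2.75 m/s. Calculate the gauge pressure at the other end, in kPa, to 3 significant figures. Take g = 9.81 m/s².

P₂ = 170 kPa

Continuity gives A₁v₁ = A₂v₂, so v₂ = (46.4 cm²)/(4.75 cm²) × 2.75 m/s = 26.8 m/s.
Applying Bernoulli between the two ends and solving for P₂: P₂ = P₁ + ½ρ(v₁² − v₂²) − ρgΔh.
P₂ = 554000 + ½·1000·(2.75² − 26.8²) − 1000·9.81·(+2.82) = 554000 + (-357000) − (27700) = 170000 Pa.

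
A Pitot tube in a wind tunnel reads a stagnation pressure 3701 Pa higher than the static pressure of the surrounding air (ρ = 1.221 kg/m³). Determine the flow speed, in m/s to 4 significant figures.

v ≈ 77.86 m/s

The dynamic pressure equals the rise in static pressure at the stagnation point: ΔP = ½ρv².
v = √(2ΔP/ρ) = √(2·3701/1.221) = 77.86 m/s.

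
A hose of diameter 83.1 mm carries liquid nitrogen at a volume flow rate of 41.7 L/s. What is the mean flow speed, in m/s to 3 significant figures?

Q = 41.7 L/s = 0.0417 m³/s.
v = Q/A = 0.0417 / 0.00542 = 7.69 m/s.

7.69 m/s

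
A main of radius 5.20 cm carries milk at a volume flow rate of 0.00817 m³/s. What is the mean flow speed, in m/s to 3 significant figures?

0.962 m/s

Q = 0.00817 m³/s = 0.00817 m³/s.
v = Q/A = 0.00817 / 0.00849 = 0.962 m/s.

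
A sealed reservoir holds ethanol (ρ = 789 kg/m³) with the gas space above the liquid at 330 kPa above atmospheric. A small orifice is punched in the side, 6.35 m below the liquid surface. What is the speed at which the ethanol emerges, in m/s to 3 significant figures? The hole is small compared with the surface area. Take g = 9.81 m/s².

Take point 1 at the surface (v₁ ≈ 0) and point 2 at the hole (at atmospheric pressure). Bernoulli: P₁ + ρg h = P_atm + ½ρv₂².
With P₁ − P_atm = 330000 Pa, v₂ = √(2gh + 2ΔP/ρ) = √(2·9.81·6.35 + 2·330000/789) = 31.0 m/s.

31.0 m/s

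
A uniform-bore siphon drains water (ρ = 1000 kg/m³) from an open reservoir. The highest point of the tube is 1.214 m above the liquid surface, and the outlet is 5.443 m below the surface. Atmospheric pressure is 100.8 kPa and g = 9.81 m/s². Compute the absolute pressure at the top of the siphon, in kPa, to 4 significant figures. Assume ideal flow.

Bernoulli surface→outlet gives ½v² = g·h_out, so v = √(2·9.81·5.443) = 10.33 m/s.
Continuity keeps v the same throughout the tube; from surface to crest, P_atm + 0 = P_top + ½ρv² + ρg·h_top.
P_top = 100800 − ½·1000·10.33² − 1000·9.81·1.214 = 35490 Pa.

P_top ≈ 35.49 kPa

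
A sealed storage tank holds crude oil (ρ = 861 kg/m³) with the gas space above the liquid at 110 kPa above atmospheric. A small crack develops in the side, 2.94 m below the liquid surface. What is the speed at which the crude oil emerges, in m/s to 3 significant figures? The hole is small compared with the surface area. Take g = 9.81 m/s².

v = 17.7 m/s

Take point 1 at the surface (v₁ ≈ 0) and point 2 at the hole (at atmospheric pressure). Bernoulli: P₁ + ρg h = P_atm + ½ρv₂².
With P₁ − P_atm = 110000 Pa, v₂ = √(2gh + 2ΔP/ρ) = √(2·9.81·2.94 + 2·110000/861) = 17.7 m/s.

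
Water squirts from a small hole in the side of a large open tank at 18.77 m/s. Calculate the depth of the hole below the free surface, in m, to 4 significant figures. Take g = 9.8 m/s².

Torricelli: v = √(2gh), so h = v²/(2g).
h = 18.77²/(2·9.8) = 352.3/19.60 = 17.98 m.

17.98 m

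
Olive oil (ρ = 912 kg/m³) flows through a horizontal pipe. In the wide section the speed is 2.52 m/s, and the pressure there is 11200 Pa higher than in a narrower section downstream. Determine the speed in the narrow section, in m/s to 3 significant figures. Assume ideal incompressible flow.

Along the level pipe P + ½ρv² is conserved, hence v₂² = v₁² + 2(P₁ − P₂)/ρ.
v₂ = √(2.52² + 2·11200/912) = √(6.35 + 24.6) = 5.56 m/s.

v₂ ≈ 5.56 m/s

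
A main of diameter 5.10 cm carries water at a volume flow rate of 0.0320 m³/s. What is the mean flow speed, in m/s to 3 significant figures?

Q = 0.0320 m³/s = 0.0320 m³/s.
v = Q/A = 0.0320 / 0.00204 = 15.7 m/s.

15.7 m/s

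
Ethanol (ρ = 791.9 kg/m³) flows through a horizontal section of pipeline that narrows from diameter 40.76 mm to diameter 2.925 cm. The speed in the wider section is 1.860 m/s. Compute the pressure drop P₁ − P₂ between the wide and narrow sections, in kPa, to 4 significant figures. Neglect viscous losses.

ΔP = 3.796 kPa

By continuity, v₂ = v₁·A₁/A₂ = 1.860·(13.05/6.720) = 3.612 m/s.
With no height change, Bernoulli's equation is P₁ + ½ρv₁² = P₂ + ½ρv₂².
P₁ − P₂ = ½·791.9·(3.612² − 1.860²) = ½·791.9·9.586 = 3796 Pa.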